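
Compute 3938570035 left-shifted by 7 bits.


0b11101010110000011100111100110011 << 7 = 0b111010101100000111001111001100110000000 = 504136964480

504136964480


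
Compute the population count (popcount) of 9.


0b1001 has 2 set bits

2


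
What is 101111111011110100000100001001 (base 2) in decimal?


101111111011110100000100001001 in decimal = 804208905

804208905


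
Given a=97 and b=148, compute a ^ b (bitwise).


97 ^ 148 = 245

245


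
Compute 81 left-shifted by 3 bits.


0b1010001 << 3 = 0b1010001000 = 648

648


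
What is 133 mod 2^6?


133 & 63 = 5

5


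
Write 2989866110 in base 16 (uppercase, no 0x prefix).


2989866110 = B235BC7E hex

B235BC7E


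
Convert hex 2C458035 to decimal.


2C458035 hex = 742752309 decimal

742752309


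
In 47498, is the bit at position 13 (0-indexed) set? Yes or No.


0b1011100110001010, bit 13 = 1. Yes

Yes


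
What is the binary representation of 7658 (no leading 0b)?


7658 = 1110111101010 in binary

1110111101010


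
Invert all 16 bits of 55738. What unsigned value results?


55738 ^ 65535 = 9797

9797


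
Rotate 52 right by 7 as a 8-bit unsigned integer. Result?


Rotate 0b110100 right by 7 (8-bit) = 0b1101000 = 104

104


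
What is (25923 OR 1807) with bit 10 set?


Step 1: 25923 | 1807 = 26447
Step 2: 26447 | (1 << 10) = 26447 | 1024 = 26447

26447


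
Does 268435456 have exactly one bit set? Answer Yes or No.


0b10000000000000000000000000000. Only one bit set => Yes

Yes


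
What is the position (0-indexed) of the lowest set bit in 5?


0b101. Lowest set bit at position 0

0


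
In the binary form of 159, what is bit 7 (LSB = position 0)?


0b10011111, position 7 = 1

1


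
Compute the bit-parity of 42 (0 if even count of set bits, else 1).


0b101010 has 3 ones => parity 1

1


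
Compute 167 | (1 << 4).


167 | (1 << 4) = 167 | 16 = 183

183


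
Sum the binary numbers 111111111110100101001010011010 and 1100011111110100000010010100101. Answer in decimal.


111111111110100101001010011010 + 1100011111110100000010010100101 = 10100011111101000101011100111111 = 2750699327

2750699327


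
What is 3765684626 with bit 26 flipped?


3765684626 ^ (1 << 26) = 3765684626 ^ 67108864 = 3832793490

3832793490


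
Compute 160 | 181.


0b10100000 | 0b10110101 = 0b10110101 = 181

181


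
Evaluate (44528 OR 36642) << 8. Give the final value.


Step 1: 44528 | 36642 = 45042
Step 2: 45042 << 8 = 11530752

11530752


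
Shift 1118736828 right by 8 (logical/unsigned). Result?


0b1000010101011101001000110111100 >> 8 = 0b10000101010111010010001 = 4370065

4370065


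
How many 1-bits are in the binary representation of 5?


0b101 has 2 set bits

2


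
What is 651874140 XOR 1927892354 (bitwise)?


0b100110110110101100111101011100 ^ 0b1110010111010010100110110000010 = 0b1010100001100111000001011011110 = 1412661982

1412661982


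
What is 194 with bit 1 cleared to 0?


194 & ~(1 << 1) = 192

192


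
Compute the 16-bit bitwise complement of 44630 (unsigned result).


~0b1010111001010110 = 0b101000110101001 = 20905 (16-bit unsigned)

20905


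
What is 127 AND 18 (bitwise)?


0b1111111 & 0b10010 = 0b10010 = 18

18


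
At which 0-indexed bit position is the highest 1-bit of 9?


0b1001. Highest set bit at position 3

3


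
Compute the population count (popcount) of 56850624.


0b11011000110111100011000000 has 12 set bits

12


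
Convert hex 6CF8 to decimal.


6CF8 hex = 27896 decimal

27896


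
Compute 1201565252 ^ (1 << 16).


1201565252 ^ (1 << 16) = 1201565252 ^ 65536 = 1201630788

1201630788


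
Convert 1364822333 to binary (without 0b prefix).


1364822333 = 1010001010110011000100100111101 in binary

1010001010110011000100100111101


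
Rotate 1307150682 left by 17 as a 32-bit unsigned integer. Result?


Rotate 0b1001101111010011000100101011010 left by 17 (32-bit) = 0b10010101101001001101111010011 = 313826259

313826259


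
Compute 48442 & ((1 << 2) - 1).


48442 & 3 = 2

2


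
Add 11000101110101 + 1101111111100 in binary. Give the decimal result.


11000101110101 + 1101111111100 = 100110101110001 = 19825

19825


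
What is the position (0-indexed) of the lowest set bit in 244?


0b11110100. Lowest set bit at position 2

2


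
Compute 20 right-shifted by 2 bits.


0b10100 >> 2 = 0b101 = 5

5


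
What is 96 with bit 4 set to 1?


96 | (1 << 4) = 96 | 16 = 112

112


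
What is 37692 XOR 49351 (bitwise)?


0b1001001100111100 ^ 0b1100000011000111 = 0b101001111111011 = 21499

21499


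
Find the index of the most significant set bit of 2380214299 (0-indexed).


0b10001101110111110011000000011011. Highest set bit at position 31

31


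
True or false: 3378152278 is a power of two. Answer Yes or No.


0b11001001010110101000001101010110. Multiple bits set => No

No


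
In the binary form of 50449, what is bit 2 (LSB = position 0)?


0b1100010100010001, position 2 = 0

0


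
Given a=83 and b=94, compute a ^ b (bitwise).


83 ^ 94 = 13

13


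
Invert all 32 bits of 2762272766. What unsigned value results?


2762272766 ^ 4294967295 = 1532694529

1532694529


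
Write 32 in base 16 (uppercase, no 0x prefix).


32 = 20 hex

20


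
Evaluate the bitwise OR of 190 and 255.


0b10111110 | 0b11111111 = 0b11111111 = 255

255


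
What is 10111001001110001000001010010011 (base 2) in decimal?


10111001001110001000001010010011 in decimal = 3107488403

3107488403


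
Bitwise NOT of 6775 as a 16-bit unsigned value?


~0b1101001110111 = 0b1110010110001000 = 58760 (16-bit unsigned)

58760


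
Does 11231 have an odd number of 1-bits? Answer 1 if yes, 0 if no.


0b10101111011111 has 11 ones => parity 1

1


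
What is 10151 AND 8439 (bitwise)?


0b10011110100111 & 0b10000011110111 = 0b10000010100111 = 8359

8359


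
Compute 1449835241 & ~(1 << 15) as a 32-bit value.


1449835241 & ~(1 << 15) = 1449802473

1449802473


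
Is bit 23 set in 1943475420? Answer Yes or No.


0b1110011110101110001010011011100, bit 23 = 1. Yes

Yes


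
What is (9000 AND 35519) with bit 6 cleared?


Step 1: 9000 & 35519 = 552
Step 2: 552 & ~(1 << 6) = 552

552


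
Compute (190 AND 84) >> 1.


Step 1: 190 & 84 = 20
Step 2: 20 >> 1 = 10

10


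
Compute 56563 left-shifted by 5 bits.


0b1101110011110011 << 5 = 0b110111001111001100000 = 1810016

1810016


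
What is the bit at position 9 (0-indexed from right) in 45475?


0b1011000110100011, position 9 = 0

0


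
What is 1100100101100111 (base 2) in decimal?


1100100101100111 in decimal = 51559

51559


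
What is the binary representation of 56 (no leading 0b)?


56 = 111000 in binary

111000


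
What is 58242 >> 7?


0b1110001110000010 >> 7 = 0b111000111 = 455

455


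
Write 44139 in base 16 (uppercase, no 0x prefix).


44139 = AC6B hex

AC6B


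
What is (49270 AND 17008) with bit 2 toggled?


Step 1: 49270 & 17008 = 16496
Step 2: 16496 ^ (1 << 2) = 16496 ^ 4 = 16500

16500


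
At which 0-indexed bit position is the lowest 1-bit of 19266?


0b100101101000010. Lowest set bit at position 1

1


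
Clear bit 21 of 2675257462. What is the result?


2675257462 & ~(1 << 21) = 2673160310

2673160310


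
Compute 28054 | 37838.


0b110110110010110 | 0b1001001111001110 = 0b1111111111011110 = 65502

65502


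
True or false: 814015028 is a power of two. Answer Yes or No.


0b110000100001001110001000110100. Multiple bits set => No

No


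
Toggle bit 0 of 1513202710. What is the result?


1513202710 ^ (1 << 0) = 1513202710 ^ 1 = 1513202711

1513202711


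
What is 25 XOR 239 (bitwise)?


0b11001 ^ 0b11101111 = 0b11110110 = 246

246


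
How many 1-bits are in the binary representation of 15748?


0b11110110000100 has 7 set bits

7


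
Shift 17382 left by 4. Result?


0b100001111100110 << 4 = 0b1000011111001100000 = 278112

278112


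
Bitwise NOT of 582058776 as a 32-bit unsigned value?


~0b100010101100011000001100011000 = 0b11011101010011100111110011100111 = 3712908519 (32-bit unsigned)

3712908519


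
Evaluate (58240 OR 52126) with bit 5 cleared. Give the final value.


Step 1: 58240 | 52126 = 60318
Step 2: 60318 & ~(1 << 5) = 60318

60318


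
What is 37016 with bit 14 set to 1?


37016 | (1 << 14) = 37016 | 16384 = 53400

53400


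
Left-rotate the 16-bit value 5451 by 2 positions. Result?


Rotate 0b1010101001011 left by 2 (16-bit) = 0b101010100101100 = 21804

21804


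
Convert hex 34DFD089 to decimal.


34DFD089 hex = 887083145 decimal

887083145


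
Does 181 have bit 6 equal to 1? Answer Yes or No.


0b10110101, bit 6 = 0. No

No


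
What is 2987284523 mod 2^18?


2987284523 & 262143 = 153643

153643


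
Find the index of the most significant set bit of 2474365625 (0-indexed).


0b10010011011110111101001010111001. Highest set bit at position 31

31


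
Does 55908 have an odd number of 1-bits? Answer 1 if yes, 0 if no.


0b1101101001100100 has 8 ones => parity 0

0


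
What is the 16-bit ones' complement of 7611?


7611 ^ 65535 = 57924

57924


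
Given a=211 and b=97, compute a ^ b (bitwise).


211 ^ 97 = 178

178


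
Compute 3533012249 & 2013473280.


0b11010010100101010111110100011001 & 0b1111000000000110010101000000000 = 0b1010000000000010010100000000000 = 1342253056

1342253056


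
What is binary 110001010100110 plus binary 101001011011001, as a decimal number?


110001010100110 + 101001011011001 = 1011010101111111 = 46463

46463


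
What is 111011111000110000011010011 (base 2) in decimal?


111011111000110000011010011 in decimal = 125591763

125591763


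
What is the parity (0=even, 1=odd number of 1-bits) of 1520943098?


0b1011010101001111011111111111010 has 22 ones => parity 0

0


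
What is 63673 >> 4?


0b1111100010111001 >> 4 = 0b111110001011 = 3979

3979


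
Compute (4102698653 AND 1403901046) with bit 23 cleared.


Step 1: 4102698653 & 1403901046 = 1351095316
Step 2: 1351095316 & ~(1 << 23) = 1342706708

1342706708


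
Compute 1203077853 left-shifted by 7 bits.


0b1000111101101011000001011011101 << 7 = 0b10001111011010110000010110111010000000 = 153993965184

153993965184


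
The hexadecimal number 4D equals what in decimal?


4D hex = 77 decimal

77


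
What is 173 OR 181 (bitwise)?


0b10101101 | 0b10110101 = 0b10111101 = 189

189


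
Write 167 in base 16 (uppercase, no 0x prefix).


167 = A7 hex

A7


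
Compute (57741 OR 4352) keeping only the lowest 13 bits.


Step 1: 57741 | 4352 = 61837
Step 2: 61837 & 8191 = 4493

4493


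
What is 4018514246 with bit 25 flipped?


4018514246 ^ (1 << 25) = 4018514246 ^ 33554432 = 3984959814

3984959814


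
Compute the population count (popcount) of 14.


0b1110 has 3 set bits

3


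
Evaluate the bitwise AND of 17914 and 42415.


0b100010111111010 & 0b1010010110101111 = 0b10110101010 = 1450

1450


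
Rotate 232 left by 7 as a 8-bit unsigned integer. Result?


Rotate 0b11101000 left by 7 (8-bit) = 0b1110100 = 116

116


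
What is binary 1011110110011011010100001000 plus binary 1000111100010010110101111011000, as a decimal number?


1011110110011011010100001000 + 1000111100010010110101111011000 = 1010011011000110010000011100000 = 1399005408

1399005408


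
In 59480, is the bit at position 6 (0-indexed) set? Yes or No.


0b1110100001011000, bit 6 = 1. Yes

Yes


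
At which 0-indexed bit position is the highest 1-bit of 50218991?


0b10111111100100011111101111. Highest set bit at position 25

25


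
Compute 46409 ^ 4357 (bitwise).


0b1011010101001001 ^ 0b1000100000101 = 0b1010010001001100 = 42060

42060


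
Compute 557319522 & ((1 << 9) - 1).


557319522 & 511 = 354

354


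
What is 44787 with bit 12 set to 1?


44787 | (1 << 12) = 44787 | 4096 = 48883

48883


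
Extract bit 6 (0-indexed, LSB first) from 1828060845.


0b1101100111101011111111010101101, position 6 = 0

0


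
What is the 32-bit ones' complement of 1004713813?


1004713813 ^ 4294967295 = 3290253482

3290253482


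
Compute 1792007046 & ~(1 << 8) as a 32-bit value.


1792007046 & ~(1 << 8) = 1792006790

1792006790


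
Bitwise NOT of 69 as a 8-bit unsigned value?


~0b1000101 = 0b10111010 = 186 (8-bit unsigned)

186


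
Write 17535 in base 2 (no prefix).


17535 = 100010001111111 in binary

100010001111111


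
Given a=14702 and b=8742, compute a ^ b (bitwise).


14702 ^ 8742 = 6984

6984


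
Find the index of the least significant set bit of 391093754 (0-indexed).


0b10111010011111001110111111010. Lowest set bit at position 1

1


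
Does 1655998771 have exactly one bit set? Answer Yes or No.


0b1100010101101001000100100110011. Multiple bits set => No

No


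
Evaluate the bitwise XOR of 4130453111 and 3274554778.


0b11110110001100011011011001110111 ^ 0b11000011001011011011110110011010 = 0b110101000111000000101111101101 = 891030509

891030509


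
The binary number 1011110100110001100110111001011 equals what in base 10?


1011110100110001100110111001011 in decimal = 1587072459

1587072459


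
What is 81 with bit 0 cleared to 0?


81 & ~(1 << 0) = 80

80


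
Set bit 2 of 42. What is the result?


42 | (1 << 2) = 42 | 4 = 46

46


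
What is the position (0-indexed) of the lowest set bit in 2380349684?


0b10001101111000010100000011110100. Lowest set bit at position 2

2


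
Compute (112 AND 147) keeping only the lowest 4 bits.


Step 1: 112 & 147 = 16
Step 2: 16 & 15 = 0

0


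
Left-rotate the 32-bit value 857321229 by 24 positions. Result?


Rotate 0b110011000110011010111100001101 left by 24 (32-bit) = 0b1101001100110001100110101111 = 221452719

221452719


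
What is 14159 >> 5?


0b11011101001111 >> 5 = 0b110111010 = 442

442


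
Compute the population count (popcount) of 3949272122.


0b11101011011001010001110000111010 has 17 set bits

17


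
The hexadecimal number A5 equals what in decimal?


A5 hex = 165 decimal

165


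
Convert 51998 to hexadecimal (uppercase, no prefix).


51998 = CB1E hex

CB1E


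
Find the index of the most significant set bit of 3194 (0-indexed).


0b110001111010. Highest set bit at position 11

11


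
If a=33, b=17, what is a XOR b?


33 ^ 17 = 48

48


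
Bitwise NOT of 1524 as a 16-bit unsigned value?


~0b10111110100 = 0b1111101000001011 = 64011 (16-bit unsigned)

64011


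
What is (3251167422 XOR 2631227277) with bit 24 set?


Step 1: 3251167422 ^ 2631227277 = 1562228531
Step 2: 1562228531 | (1 << 24) = 1562228531 | 16777216 = 1562228531

1562228531


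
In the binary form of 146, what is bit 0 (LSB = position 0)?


0b10010010, position 0 = 0

0


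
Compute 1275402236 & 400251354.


0b1001100000001010001011111111100 & 0b10111110110110101100111011010 = 0b100000000010001000111011000 = 67178968

67178968


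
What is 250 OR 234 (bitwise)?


0b11111010 | 0b11101010 = 0b11111010 = 250

250


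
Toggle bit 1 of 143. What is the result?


143 ^ (1 << 1) = 143 ^ 2 = 141

141


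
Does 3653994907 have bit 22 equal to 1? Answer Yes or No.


0b11011001110010111000100110011011, bit 22 = 1. Yes

Yes


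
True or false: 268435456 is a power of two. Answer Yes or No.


0b10000000000000000000000000000. Only one bit set => Yes

Yes


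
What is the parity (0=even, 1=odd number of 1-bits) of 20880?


0b101000110010000 has 5 ones => parity 1

1


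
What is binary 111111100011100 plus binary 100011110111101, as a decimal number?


111111100011100 + 100011110111101 = 1100011011011001 = 50905

50905


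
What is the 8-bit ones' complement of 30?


30 ^ 255 = 225

225


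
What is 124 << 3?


0b1111100 << 3 = 0b1111100000 = 992

992


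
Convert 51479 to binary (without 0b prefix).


51479 = 1100100100010111 in binary

1100100100010111


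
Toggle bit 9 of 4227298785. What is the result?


4227298785 ^ (1 << 9) = 4227298785 ^ 512 = 4227299297

4227299297


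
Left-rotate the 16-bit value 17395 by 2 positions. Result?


Rotate 0b100001111110011 left by 2 (16-bit) = 0b111111001101 = 4045

4045


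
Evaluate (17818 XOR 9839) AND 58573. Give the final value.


Step 1: 17818 ^ 9839 = 25589
Step 2: 25589 & 58573 = 24773

24773


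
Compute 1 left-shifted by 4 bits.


0b1 << 4 = 0b10000 = 16

16


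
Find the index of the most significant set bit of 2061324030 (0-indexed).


0b1111010110111010100111011111110. Highest set bit at position 30

30


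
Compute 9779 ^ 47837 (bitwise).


0b10011000110011 ^ 0b1011101011011101 = 0b1001110011101110 = 40174

40174


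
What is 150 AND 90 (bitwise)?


0b10010110 & 0b1011010 = 0b10010 = 18

18


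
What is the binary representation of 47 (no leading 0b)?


47 = 101111 in binary

101111


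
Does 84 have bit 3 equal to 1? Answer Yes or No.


0b1010100, bit 3 = 0. No

No


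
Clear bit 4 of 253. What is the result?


253 & ~(1 << 4) = 237

237


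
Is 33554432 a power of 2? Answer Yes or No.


0b10000000000000000000000000. Only one bit set => Yes

Yes


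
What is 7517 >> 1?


0b1110101011101 >> 1 = 0b111010101110 = 3758

3758


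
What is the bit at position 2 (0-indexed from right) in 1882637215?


0b1110000001101101100001110011111, position 2 = 1

1


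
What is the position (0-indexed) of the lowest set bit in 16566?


0b100000010110110. Lowest set bit at position 1

1


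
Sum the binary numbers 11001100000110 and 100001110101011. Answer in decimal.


11001100000110 + 100001110101011 = 111011010110001 = 30385

30385


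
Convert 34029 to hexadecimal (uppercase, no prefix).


34029 = 84ED hex

84ED


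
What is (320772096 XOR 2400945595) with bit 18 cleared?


Step 1: 320772096 ^ 2400945595 = 2617580987
Step 2: 2617580987 & ~(1 << 18) = 2617318843

2617318843


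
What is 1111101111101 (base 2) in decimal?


1111101111101 in decimal = 8061

8061


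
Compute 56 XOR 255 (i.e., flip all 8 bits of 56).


56 ^ 255 = 199

199


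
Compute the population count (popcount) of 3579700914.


0b11010101010111011110011010110010 has 19 set bits

19


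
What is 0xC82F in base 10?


C82F hex = 51247 decimal

51247


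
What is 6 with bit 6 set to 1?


6 | (1 << 6) = 6 | 64 = 70

70


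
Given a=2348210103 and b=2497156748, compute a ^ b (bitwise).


2348210103 ^ 2497156748 = 522273083

522273083


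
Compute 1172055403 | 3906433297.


0b1000101110111000010010101101011 | 0b11101000110101110111000100010001 = 0b11101101110111110111010101111011 = 3990844795

3990844795


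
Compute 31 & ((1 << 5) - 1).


31 & 31 = 31

31


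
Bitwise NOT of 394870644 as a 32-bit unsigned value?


~0b10111100010010011111101110100 = 0b11101000011101101100000010001011 = 3900096651 (32-bit unsigned)

3900096651


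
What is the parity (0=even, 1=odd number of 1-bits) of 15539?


0b11110010110011 has 9 ones => parity 1

1


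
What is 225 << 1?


0b11100001 << 1 = 0b111000010 = 450

450


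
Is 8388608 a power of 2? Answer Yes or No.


0b100000000000000000000000. Only one bit set => Yes

Yes


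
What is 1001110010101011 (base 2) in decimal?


1001110010101011 in decimal = 40107

40107


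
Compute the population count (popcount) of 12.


0b1100 has 2 set bits

2


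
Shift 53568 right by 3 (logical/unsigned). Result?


0b1101000101000000 >> 3 = 0b1101000101000 = 6696

6696


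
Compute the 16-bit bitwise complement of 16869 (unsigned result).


~0b100000111100101 = 0b1011111000011010 = 48666 (16-bit unsigned)

48666


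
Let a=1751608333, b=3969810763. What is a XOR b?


1751608333 ^ 3969810763 = 2230971718

2230971718


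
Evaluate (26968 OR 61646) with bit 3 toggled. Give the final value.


Step 1: 26968 | 61646 = 63966
Step 2: 63966 ^ (1 << 3) = 63966 ^ 8 = 63958

63958


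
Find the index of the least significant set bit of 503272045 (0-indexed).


0b11101111111110101001001101101. Lowest set bit at position 0

0


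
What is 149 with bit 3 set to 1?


149 | (1 << 3) = 149 | 8 = 157

157


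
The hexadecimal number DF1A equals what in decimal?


DF1A hex = 57114 decimal

57114


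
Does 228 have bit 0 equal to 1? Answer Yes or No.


0b11100100, bit 0 = 0. No

No


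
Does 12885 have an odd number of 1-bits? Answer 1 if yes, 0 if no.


0b11001001010101 has 7 ones => parity 1

1


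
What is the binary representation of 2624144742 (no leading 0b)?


2624144742 = 10011100011010010100010101100110 in binary

10011100011010010100010101100110


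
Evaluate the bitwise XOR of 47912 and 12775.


0b1011101100101000 ^ 0b11000111100111 = 0b1000101011001111 = 35535

35535


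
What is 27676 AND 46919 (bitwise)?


0b110110000011100 & 0b1011011101000111 = 0b10010000000100 = 9220

9220


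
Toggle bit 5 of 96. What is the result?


96 ^ (1 << 5) = 96 ^ 32 = 64

64


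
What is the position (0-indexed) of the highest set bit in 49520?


0b1100000101110000. Highest set bit at position 15

15


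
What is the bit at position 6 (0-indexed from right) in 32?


0b100000, position 6 = 0

0


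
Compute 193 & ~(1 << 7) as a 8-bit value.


193 & ~(1 << 7) = 65

65


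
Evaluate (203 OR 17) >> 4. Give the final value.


Step 1: 203 | 17 = 219
Step 2: 219 >> 4 = 13

13


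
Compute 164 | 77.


0b10100100 | 0b1001101 = 0b11101101 = 237

237


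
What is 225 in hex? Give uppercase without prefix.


225 = E1 hex

E1


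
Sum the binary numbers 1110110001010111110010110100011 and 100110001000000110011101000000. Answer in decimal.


1110110001010111110010110100011 + 100110001000000110011101000000 = 10011100010011000100110011100011 = 2622246115

2622246115


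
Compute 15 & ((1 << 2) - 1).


15 & 3 = 3

3


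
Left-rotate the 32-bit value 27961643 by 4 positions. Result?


Rotate 0b1101010101010100100101011 left by 4 (32-bit) = 0b11010101010101001001010110000 = 447386288

447386288


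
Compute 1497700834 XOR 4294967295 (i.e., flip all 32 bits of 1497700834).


1497700834 ^ 4294967295 = 2797266461

2797266461


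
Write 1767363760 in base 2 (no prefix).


1767363760 = 1101001010101111101010010110000 in binary

1101001010101111101010010110000


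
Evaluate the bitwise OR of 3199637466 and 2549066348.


0b10111110101101101001011111011010 | 0b10010111111011111010101001101100 = 0b10111111111111111011111111111110 = 3221209086

3221209086


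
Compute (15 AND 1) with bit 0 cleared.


Step 1: 15 & 1 = 1
Step 2: 1 & ~(1 << 0) = 0

0


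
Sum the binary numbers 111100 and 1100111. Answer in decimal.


111100 + 1100111 = 10100011 = 163

163


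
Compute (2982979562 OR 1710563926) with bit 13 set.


Step 1: 2982979562 | 1710563926 = 4127041534
Step 2: 4127041534 | (1 << 13) = 4127041534 | 8192 = 4127041534

4127041534


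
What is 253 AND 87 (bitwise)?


0b11111101 & 0b1010111 = 0b1010101 = 85

85


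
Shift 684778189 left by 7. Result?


0b101000110100001110001011001101 << 7 = 0b1010001101000011100010110011010000000 = 87651608192

87651608192


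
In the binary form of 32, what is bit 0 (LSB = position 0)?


0b100000, position 0 = 0

0


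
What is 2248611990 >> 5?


0b10000110000001110001100010010110 >> 5 = 0b100001100000011100011000100 = 70269124

70269124


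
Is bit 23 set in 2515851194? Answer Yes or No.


0b10010101111101001101011110111010, bit 23 = 1. Yes

Yes


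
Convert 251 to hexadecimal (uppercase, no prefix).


251 = FB hex

FB


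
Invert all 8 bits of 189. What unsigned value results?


189 ^ 255 = 66

66


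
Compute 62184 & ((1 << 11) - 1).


62184 & 2047 = 744

744


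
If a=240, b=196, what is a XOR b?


240 ^ 196 = 52

52


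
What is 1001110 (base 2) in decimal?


1001110 in decimal = 78

78


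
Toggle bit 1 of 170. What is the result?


170 ^ (1 << 1) = 170 ^ 2 = 168

168


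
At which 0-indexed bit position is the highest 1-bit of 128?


0b10000000. Highest set bit at position 7

7


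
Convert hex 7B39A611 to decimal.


7B39A611 hex = 2067375633 decimal

2067375633


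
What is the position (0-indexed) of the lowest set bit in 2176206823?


0b10000001101101100100011111100111. Lowest set bit at position 0

0


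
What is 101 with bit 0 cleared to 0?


101 & ~(1 << 0) = 100

100


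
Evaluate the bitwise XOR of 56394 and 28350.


0b1101110001001010 ^ 0b110111010111110 = 0b1011001011110100 = 45812

45812


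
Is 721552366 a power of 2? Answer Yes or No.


0b101011000000100000001111101110. Multiple bits set => No

No


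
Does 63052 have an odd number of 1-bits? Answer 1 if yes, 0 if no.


0b1111011001001100 has 9 ones => parity 1

1


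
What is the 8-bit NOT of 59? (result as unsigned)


~0b111011 = 0b11000100 = 196 (8-bit unsigned)

196


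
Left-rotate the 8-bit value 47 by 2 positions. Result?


Rotate 0b101111 left by 2 (8-bit) = 0b10111100 = 188

188


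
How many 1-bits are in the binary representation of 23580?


0b101110000011100 has 7 set bits

7


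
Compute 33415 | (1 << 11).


33415 | (1 << 11) = 33415 | 2048 = 35463

35463


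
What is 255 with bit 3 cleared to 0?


255 & ~(1 << 3) = 247

247


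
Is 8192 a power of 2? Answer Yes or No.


0b10000000000000. Only one bit set => Yes

Yes


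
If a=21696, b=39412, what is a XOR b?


21696 ^ 39412 = 52532

52532


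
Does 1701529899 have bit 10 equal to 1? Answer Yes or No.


0b1100101011010110100100100101011, bit 10 = 0. No

No


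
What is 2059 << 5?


0b100000001011 << 5 = 0b10000000101100000 = 65888

65888


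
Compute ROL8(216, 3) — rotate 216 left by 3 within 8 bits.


Rotate 0b11011000 left by 3 (8-bit) = 0b11000110 = 198

198


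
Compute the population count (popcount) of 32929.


0b1000000010100001 has 4 set bits

4


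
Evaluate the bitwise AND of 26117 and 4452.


0b110011000000101 & 0b1000101100100 = 0b100 = 4

4


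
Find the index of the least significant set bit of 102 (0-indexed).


0b1100110. Lowest set bit at position 1

1


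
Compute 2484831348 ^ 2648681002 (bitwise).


0b10010100000110111000010001110100 ^ 0b10011101110111111010101000101010 = 0b1001110001000010111001011110 = 163851870

163851870


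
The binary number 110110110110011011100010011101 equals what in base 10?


110110110110011011100010011101 in decimal = 920238237

920238237


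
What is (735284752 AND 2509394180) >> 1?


Step 1: 735284752 & 2509394180 = 26345472
Step 2: 26345472 >> 1 = 13172736

13172736


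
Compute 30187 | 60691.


0b111010111101011 | 0b1110110100010011 = 0b1111110111111011 = 65019

65019


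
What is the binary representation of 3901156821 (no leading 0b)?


3901156821 = 11101000100001101110110111010101 in binary

11101000100001101110110111010101


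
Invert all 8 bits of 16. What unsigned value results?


16 ^ 255 = 239

239


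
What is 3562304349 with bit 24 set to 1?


3562304349 | (1 << 24) = 3562304349 | 16777216 = 3579081565

3579081565


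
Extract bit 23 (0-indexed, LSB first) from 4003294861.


0b11101110100111010110111010001101, position 23 = 1

1


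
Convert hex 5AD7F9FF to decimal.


5AD7F9FF hex = 1524103679 decimal

1524103679


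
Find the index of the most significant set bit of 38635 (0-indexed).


0b1001011011101011. Highest set bit at position 15

15


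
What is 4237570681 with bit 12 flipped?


4237570681 ^ (1 << 12) = 4237570681 ^ 4096 = 4237566585

4237566585


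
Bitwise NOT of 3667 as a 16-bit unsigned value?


~0b111001010011 = 0b1111000110101100 = 61868 (16-bit unsigned)

61868


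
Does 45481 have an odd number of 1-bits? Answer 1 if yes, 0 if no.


0b1011000110101001 has 8 ones => parity 0

0


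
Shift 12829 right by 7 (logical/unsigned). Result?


0b11001000011101 >> 7 = 0b1100100 = 100

100


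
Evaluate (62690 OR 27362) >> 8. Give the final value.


Step 1: 62690 | 27362 = 65250
Step 2: 65250 >> 8 = 254

254


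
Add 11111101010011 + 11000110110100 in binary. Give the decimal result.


11111101010011 + 11000110110100 = 111000100000111 = 28935

28935


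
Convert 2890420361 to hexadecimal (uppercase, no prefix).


2890420361 = AC485089 hex

AC485089


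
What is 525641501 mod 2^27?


525641501 & 134217727 = 122988317

122988317


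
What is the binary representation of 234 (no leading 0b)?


234 = 11101010 in binary

11101010


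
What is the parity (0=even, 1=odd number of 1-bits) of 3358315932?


0b11001000001010111101010110011100 has 16 ones => parity 0

0


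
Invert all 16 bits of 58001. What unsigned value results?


58001 ^ 65535 = 7534

7534


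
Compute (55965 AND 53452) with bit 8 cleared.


Step 1: 55965 & 53452 = 53388
Step 2: 53388 & ~(1 << 8) = 53388

53388


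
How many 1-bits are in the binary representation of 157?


0b10011101 has 5 set bits

5


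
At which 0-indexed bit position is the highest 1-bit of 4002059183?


0b11101110100010101001001110101111. Highest set bit at position 31

31


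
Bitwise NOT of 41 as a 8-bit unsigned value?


~0b101001 = 0b11010110 = 214 (8-bit unsigned)

214


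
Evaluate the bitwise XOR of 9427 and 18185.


0b10010011010011 ^ 0b100011100001001 = 0b110001111011010 = 25562

25562


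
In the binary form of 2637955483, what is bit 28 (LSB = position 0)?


0b10011101001111000000000110011011, position 28 = 1

1


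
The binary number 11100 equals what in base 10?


11100 in decimal = 28

28


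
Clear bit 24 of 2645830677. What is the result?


2645830677 & ~(1 << 24) = 2629053461

2629053461


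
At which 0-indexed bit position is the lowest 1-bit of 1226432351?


0b1001001000110011101111101011111. Lowest set bit at position 0

0


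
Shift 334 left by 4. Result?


0b101001110 << 4 = 0b1010011100000 = 5344

5344


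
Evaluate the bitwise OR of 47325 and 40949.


0b1011100011011101 | 0b1001111111110101 = 0b1011111111111101 = 49149

49149


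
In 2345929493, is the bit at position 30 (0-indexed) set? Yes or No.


0b10001011110101000000101100010101, bit 30 = 0. No

No


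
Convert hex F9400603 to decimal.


F9400603 hex = 4181722627 decimal

4181722627


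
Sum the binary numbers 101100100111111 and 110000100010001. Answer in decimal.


101100100111111 + 110000100010001 = 1011101001010000 = 47696

47696


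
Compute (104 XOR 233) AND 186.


Step 1: 104 ^ 233 = 129
Step 2: 129 & 186 = 128

128


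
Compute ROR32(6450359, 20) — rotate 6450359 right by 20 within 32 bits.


Rotate 0b11000100110110010110111 right by 20 (32-bit) = 0b100110110010110111000000000110 = 650866694

650866694


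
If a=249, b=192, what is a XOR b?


249 ^ 192 = 57

57


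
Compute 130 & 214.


0b10000010 & 0b11010110 = 0b10000010 = 130

130


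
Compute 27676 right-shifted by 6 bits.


0b110110000011100 >> 6 = 0b110110000 = 432

432


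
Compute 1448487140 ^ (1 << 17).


1448487140 ^ (1 << 17) = 1448487140 ^ 131072 = 1448356068

1448356068


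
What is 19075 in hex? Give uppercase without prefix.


19075 = 4A83 hex

4A83


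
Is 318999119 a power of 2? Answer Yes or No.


0b10011000000111000101001001111. Multiple bits set => No

No


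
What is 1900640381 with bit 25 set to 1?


1900640381 | (1 << 25) = 1900640381 | 33554432 = 1934194813

1934194813


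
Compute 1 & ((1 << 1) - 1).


1 & 1 = 1

1


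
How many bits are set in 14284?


0b11011111001100 has 9 set bits

9


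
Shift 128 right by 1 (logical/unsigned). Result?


0b10000000 >> 1 = 0b1000000 = 64

64


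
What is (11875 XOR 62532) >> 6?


Step 1: 11875 ^ 62532 = 55847
Step 2: 55847 >> 6 = 872

872


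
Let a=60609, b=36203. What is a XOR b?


60609 ^ 36203 = 25002

25002


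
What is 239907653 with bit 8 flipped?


239907653 ^ (1 << 8) = 239907653 ^ 256 = 239907397

239907397


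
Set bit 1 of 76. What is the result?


76 | (1 << 1) = 76 | 2 = 78

78


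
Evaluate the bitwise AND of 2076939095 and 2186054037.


0b1111011110010111001001101010111 & 0b10000010010011001000100110010101 = 0b10010010001000000100010101 = 38306069

38306069


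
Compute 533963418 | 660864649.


0b11111110100111010001010011010 | 0b100111011000111111111010001001 = 0b111111111100111111111010011011 = 1072955035

1072955035


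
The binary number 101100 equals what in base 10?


101100 in decimal = 44

44


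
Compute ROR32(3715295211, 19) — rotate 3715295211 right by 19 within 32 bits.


Rotate 0b11011101011100101110011111101011 right by 19 (32-bit) = 0b1011100111111010111101110101110 = 1560116142

1560116142


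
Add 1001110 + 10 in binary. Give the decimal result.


1001110 + 10 = 1010000 = 80

80


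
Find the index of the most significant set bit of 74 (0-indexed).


0b1001010. Highest set bit at position 6

6


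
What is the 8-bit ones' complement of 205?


205 ^ 255 = 50

50


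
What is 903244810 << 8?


0b110101110101100110110000001010 << 8 = 0b11010111010110011011000000101000000000 = 231230671360

231230671360


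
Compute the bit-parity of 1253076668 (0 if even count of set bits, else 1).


0b1001010101100000110111010111100 has 16 ones => parity 0

0


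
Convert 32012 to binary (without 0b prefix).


32012 = 111110100001100 in binary

111110100001100


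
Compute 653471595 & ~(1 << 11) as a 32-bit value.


653471595 & ~(1 << 11) = 653469547

653469547


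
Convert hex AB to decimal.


AB hex = 171 decimal

171


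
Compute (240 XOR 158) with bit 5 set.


Step 1: 240 ^ 158 = 110
Step 2: 110 | (1 << 5) = 110 | 32 = 110

110


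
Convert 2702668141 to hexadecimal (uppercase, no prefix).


2702668141 = A117716D hex

A117716D


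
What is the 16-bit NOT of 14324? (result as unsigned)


~0b11011111110100 = 0b1100100000001011 = 51211 (16-bit unsigned)

51211


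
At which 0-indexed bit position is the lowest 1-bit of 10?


0b1010. Lowest set bit at position 1

1


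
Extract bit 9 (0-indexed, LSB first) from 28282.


0b110111001111010, position 9 = 1

1


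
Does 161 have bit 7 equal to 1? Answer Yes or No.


0b10100001, bit 7 = 1. Yes

Yes


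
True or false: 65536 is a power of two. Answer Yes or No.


0b10000000000000000. Only one bit set => Yes

Yes


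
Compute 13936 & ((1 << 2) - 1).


13936 & 3 = 0

0


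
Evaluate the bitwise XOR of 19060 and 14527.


0b100101001110100 ^ 0b11100010111111 = 0b111001011001011 = 29387

29387


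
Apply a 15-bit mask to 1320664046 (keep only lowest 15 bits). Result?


1320664046 & 32767 = 15342

15342


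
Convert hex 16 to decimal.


16 hex = 22 decimal

22


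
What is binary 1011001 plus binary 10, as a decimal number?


1011001 + 10 = 1011011 = 91

91


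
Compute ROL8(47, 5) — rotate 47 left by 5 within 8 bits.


Rotate 0b101111 left by 5 (8-bit) = 0b11100101 = 229

229


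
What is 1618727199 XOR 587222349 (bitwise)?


0b1100000011110111101000100011111 ^ 0b100011000000000100110101001101 = 0b1000011011110111001110001010010 = 1132174418

1132174418


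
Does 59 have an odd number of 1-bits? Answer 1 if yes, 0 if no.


0b111011 has 5 ones => parity 1

1


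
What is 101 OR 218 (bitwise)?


0b1100101 | 0b11011010 = 0b11111111 = 255

255


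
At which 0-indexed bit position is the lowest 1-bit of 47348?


0b1011100011110100. Lowest set bit at position 2

2


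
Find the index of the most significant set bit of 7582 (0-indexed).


0b1110110011110. Highest set bit at position 12

12


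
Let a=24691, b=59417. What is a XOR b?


24691 ^ 59417 = 34922

34922


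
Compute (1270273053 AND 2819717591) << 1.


Step 1: 1270273053 & 2819717591 = 135286805
Step 2: 135286805 << 1 = 270573610

270573610


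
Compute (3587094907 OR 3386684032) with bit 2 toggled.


Step 1: 3587094907 | 3386684032 = 3722361851
Step 2: 3722361851 ^ (1 << 2) = 3722361851 ^ 4 = 3722361855

3722361855


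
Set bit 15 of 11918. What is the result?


11918 | (1 << 15) = 11918 | 32768 = 44686

44686


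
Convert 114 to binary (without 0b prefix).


114 = 1110010 in binary

1110010


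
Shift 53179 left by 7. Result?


0b1100111110111011 << 7 = 0b11001111101110110000000 = 6806912

6806912


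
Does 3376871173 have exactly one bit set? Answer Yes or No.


0b11001001010001101111011100000101. Multiple bits set => No

No


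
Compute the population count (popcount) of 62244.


0b1111001100100100 has 8 set bits

8


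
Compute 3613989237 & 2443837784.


0b11010111011010010001100101110101 & 0b10010001101010100000000101011000 = 0b10010001001010000000000101010000 = 2435318096

2435318096


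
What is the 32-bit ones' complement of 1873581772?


1873581772 ^ 4294967295 = 2421385523

2421385523


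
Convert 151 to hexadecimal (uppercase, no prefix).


151 = 97 hex

97


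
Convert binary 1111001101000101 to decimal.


1111001101000101 in decimal = 62277

62277


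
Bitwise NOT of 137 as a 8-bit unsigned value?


~0b10001001 = 0b1110110 = 118 (8-bit unsigned)

118


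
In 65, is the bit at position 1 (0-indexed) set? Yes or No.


0b1000001, bit 1 = 0. No

No


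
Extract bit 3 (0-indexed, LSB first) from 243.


0b11110011, position 3 = 0

0


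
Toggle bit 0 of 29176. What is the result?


29176 ^ (1 << 0) = 29176 ^ 1 = 29177

29177


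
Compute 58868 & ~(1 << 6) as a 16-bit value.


58868 & ~(1 << 6) = 58804

58804


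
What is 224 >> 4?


0b11100000 >> 4 = 0b1110 = 14

14


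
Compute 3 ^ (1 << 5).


3 ^ (1 << 5) = 3 ^ 32 = 35

35


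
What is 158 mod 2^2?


158 & 3 = 2

2


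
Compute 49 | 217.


0b110001 | 0b11011001 = 0b11111001 = 249

249


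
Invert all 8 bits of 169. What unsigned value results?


169 ^ 255 = 86

86


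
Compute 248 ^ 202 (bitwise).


0b11111000 ^ 0b11001010 = 0b110010 = 50

50


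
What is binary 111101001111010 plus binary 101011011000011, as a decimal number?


111101001111010 + 101011011000011 = 1101000100111101 = 53565

53565


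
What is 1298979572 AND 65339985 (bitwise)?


0b1001101011011001101101011110100 & 0b11111001010000001001010001 = 0b1011001000000001001010000 = 23331408

23331408


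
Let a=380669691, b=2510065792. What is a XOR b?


380669691 ^ 2510065792 = 2200706683

2200706683
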